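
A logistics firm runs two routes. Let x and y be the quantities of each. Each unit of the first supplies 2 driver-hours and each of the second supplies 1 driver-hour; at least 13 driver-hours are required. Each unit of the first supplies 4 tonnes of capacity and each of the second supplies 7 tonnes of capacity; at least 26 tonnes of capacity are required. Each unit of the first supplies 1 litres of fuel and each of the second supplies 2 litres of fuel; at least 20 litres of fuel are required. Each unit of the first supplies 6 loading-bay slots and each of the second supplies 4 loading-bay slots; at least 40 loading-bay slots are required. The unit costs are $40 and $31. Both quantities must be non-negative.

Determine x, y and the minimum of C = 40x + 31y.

Corner points and C = 40x + 31y:
  (0, 13) → C = 403
  (20, 0) → C = 800
  (2, 9) → C = 359
The feasible region is unbounded (it extends along (0, 1), (1, 0)), but C strictly increases along every unbounded feasible direction, so there is no improving ray and the minimum is attained at a vertex.

The optimum lies where 2x + y = 13 and x + 2y = 20.
Solving simultaneously gives x = 2, y = 9.

x = 2, y = 9, minimum C = 359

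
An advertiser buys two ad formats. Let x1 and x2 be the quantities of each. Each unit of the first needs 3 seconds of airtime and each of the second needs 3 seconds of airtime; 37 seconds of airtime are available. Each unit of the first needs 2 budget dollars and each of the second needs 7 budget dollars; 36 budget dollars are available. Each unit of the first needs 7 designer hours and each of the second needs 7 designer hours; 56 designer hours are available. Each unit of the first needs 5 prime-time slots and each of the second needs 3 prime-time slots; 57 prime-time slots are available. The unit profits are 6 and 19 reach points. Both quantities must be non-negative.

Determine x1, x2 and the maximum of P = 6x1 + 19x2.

x1 = 4, x2 = 4, maximum P = 100

Feasible corners and P = 6x1 + 19x2:
  (0, 0) → P = 0
  (0, 36/7) → P = 684/7
  (8, 0) → P = 48
  (4, 4) → P = 100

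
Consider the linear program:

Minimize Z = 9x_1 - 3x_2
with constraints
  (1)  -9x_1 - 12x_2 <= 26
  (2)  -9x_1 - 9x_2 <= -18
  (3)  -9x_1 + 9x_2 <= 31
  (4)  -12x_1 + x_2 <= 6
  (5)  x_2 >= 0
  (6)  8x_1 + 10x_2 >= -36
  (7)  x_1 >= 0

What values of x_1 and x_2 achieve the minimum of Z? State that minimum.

x_1 = 0, x_2 = 31/9, minimum Z = -31/3

Extreme points and Z = 9x_1 - 3x_2:
  (2, 0) → Z = 18
  (0, 2) → Z = -6
  (0, 31/9) → Z = -31/3
The feasible region is unbounded (it extends along (1, 1), (1, 0)), but Z strictly increases along every unbounded feasible direction, so there is no improving ray and the minimum is attained at a vertex.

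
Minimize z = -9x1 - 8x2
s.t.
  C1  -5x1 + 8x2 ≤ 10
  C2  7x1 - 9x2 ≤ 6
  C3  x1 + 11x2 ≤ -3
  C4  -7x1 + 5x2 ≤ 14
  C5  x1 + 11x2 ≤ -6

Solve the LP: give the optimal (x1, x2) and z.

Vertices and z = -9x1 - 8x2:
  (-39/7, -5) → z = 631/7
  (6/43, -24/43) → z = 138/43
  (-92/41, -14/41) → z = 940/41

x1 = 6/43, x2 = -24/43, minimum z = 138/43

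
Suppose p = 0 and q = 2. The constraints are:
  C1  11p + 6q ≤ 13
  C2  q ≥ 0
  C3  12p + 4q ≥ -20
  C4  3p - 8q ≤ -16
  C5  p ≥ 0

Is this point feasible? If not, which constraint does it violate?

feasible

C1: 12 ≤ 13 ✓
C2: 2 ≥ 0 ✓
C3: 8 ≥ -20 ✓
C4: -16 ≤ -16 ✓
C5: 0 ≥ 0 ✓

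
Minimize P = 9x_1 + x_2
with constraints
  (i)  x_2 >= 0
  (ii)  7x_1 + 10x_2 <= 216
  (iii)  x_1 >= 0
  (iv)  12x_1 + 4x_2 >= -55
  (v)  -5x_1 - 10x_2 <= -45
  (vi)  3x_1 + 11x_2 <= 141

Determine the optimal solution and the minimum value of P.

x_1 = 0, x_2 = 9/2, minimum P = 9/2

Extreme points and P = 9x_1 + x_2:
  (216/7, 0) → P = 1944/7
  (9, 0) → P = 81
  (966/47, 339/47) → P = 9033/47
  (0, 9/2) → P = 9/2
  (0, 141/11) → P = 141/11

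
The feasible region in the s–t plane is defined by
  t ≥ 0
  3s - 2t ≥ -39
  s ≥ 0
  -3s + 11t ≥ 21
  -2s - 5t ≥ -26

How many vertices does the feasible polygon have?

Pairwise boundary intersections that survive every other constraint:
  (0, 21/11)
  (0, 26/5)
  (181/37, 120/37)

3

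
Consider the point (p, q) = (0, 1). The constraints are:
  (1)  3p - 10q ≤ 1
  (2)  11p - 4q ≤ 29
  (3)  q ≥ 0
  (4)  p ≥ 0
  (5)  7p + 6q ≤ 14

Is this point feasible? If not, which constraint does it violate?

feasible

(1): -10 ≤ 1 ✓
(2): -4 ≤ 29 ✓
(3): 1 ≥ 0 ✓
(4): 0 ≥ 0 ✓
(5): 6 ≤ 14 ✓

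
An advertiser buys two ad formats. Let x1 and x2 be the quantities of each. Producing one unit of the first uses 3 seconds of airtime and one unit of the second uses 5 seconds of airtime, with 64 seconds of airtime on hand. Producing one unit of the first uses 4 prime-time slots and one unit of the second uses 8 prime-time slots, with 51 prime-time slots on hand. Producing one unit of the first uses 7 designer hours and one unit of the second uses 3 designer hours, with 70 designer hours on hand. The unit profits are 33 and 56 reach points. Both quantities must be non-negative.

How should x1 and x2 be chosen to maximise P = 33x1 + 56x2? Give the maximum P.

Feasible corners and P = 33x1 + 56x2:
  (0, 0) → P = 0
  (0, 51/8) → P = 357
  (10, 0) → P = 330
  (37/4, 7/4) → P = 1613/4

The optimum lies where 4x1 + 8x2 = 51 and 7x1 + 3x2 = 70.
Solving simultaneously gives x1 = 37/4, x2 = 7/4.

x1 = 37/4, x2 = 7/4, maximum P = 1613/4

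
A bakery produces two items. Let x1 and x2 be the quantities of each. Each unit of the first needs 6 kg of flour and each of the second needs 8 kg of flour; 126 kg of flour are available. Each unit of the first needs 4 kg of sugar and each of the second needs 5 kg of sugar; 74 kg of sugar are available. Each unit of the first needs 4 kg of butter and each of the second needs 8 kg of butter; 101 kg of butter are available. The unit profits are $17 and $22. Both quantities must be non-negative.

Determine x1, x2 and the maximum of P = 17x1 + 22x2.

x1 = 29/4, x2 = 9, maximum P = 1285/4

The binding constraints are 4x1 + 5x2 = 74 and 4x1 + 8x2 = 101.
Solving simultaneously gives x1 = 29/4, x2 = 9.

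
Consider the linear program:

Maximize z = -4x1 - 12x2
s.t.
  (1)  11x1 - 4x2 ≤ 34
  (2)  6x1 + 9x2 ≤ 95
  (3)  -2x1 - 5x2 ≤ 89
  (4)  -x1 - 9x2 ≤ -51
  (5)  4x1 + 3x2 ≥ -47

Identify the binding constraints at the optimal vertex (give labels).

(4) and (5)

Feasible corners and z = -4x1 - 12x2:
  (686/123, 841/123) → z = -12836/123
  (510/103, 527/103) → z = -8364/103
  (-118/3, 331/9) → z = -284
  (-192/11, 251/33) → z = -236/11

The maximum is at (-192/11, 251/33). Substituting into each constraint, equality holds for (4) and (5); the remaining constraints have slack.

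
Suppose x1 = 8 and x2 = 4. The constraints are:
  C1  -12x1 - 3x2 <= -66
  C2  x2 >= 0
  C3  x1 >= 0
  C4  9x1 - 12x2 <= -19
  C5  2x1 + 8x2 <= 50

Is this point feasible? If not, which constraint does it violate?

Constraint C4: 9x1 - 12x2 = 24, which is not ≤ -19. All other constraints are satisfied.

not feasible — violates C4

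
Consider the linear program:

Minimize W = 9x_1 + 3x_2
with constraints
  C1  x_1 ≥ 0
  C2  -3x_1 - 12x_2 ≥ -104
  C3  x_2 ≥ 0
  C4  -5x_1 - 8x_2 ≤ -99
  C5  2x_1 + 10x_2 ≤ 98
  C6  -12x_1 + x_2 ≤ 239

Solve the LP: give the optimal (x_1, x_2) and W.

x_1 = 89/9, x_2 = 223/36, minimum W = 1291/12

Vertices and W = 9x_1 + 3x_2:
  (104/3, 0) → W = 312
  (89/9, 223/36) → W = 1291/12
  (99/5, 0) → W = 891/5

The optimum lies where -3x_1 - 12x_2 = -104 and -5x_1 - 8x_2 = -99.
Solving simultaneously gives x_1 = 89/9, x_2 = 223/36.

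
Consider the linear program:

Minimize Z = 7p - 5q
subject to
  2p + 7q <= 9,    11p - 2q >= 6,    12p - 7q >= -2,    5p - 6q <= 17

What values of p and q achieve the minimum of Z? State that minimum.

p = 20/27, q = 29/27, minimum Z = -5/27

The binding constraints are 2p + 7q = 9 and 11p - 2q = 6.
Solving simultaneously gives p = 20/27, q = 29/27.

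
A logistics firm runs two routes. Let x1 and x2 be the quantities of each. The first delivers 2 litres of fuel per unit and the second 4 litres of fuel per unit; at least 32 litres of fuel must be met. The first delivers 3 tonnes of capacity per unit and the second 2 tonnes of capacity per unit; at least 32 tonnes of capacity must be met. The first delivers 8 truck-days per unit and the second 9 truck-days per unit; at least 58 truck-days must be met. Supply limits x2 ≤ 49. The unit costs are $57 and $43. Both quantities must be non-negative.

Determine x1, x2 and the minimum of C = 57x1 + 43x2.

x1 = 8, x2 = 4, minimum C = 628

The feasible region is unbounded (it extends along (1, 0)), but C strictly increases along every unbounded feasible direction, so there is no improving ray and the minimum is attained at a vertex.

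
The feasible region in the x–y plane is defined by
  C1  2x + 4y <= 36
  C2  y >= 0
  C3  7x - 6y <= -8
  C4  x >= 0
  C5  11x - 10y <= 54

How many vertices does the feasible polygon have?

3

Intersecting each pair of boundary lines and keeping only the points that satisfy every inequality leaves:
  (23/5, 67/10)
  (0, 9)
  (0, 4/3)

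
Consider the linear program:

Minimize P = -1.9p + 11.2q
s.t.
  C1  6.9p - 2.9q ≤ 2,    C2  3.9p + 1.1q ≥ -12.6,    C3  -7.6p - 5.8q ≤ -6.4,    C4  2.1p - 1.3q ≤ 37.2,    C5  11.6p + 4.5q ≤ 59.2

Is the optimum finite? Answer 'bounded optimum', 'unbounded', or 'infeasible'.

Corner points and P = -1.9p + 11.2q:
  (52/107, 1448/3103) → P = 66762/15515
  (18068/6469, 38528/6469) → P = 1985922/32345
  (-4006/713, 6036/713) → P = 16351/155
  (-12182/479, 37704/479) → P = 2227153/2395
The feasible region has finitely many vertices and no improving ray; the minimum is 66762/15515 at (52/107, 1448/3103).

bounded optimum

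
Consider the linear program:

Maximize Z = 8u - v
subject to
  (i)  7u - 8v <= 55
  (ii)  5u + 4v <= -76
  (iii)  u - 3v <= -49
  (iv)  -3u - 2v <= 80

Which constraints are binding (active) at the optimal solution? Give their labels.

(ii) and (iii)

Feasible corners and Z = 8u - v:
  (-424/19, 169/19) → Z = -3561/19
  (-84, 86) → Z = -758
  (-338/11, 67/11) → Z = -2771/11

The maximum is at (-424/19, 169/19). Substituting into each constraint, equality holds for (ii) and (iii); the remaining constraints have slack.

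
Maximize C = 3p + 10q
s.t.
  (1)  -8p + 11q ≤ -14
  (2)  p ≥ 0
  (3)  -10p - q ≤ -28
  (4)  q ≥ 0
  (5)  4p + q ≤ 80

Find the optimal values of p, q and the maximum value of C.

p = 447/26, q = 146/13, maximum C = 4261/26

Vertices and C = 3p + 10q:
  (161/59, 42/59) → C = 903/59
  (447/26, 146/13) → C = 4261/26
  (14/5, 0) → C = 42/5
  (20, 0) → C = 60

At the optimal vertex, -8p + 11q = -14 and 4p + q = 80.
Solving simultaneously gives p = 447/26, q = 146/13.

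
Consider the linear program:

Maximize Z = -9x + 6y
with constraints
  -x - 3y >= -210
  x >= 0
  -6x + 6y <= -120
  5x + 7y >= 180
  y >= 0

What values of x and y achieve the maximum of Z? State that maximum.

x = 80/3, y = 20/3, maximum Z = -200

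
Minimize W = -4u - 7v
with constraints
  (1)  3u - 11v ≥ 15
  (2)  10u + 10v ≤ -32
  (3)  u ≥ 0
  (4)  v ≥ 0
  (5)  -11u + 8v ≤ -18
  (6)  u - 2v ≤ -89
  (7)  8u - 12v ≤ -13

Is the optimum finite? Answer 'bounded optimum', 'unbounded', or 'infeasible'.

The boundaries u - 2v = -89 and 8u - 12v = -13 meet at (521/2, 699/4), but that point violates 3u - 11v ≥ 15. Every candidate vertex is excluded by some other constraint, so the feasible region is empty.

infeasible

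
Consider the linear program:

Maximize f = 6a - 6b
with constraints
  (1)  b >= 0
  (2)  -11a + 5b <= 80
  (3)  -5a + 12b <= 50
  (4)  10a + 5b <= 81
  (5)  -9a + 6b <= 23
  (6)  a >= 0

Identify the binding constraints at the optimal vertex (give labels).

(1) and (4)

Corner points and f = 6a - 6b:
  (81/10, 0) → f = 243/5
  (0, 0) → f = 0
  (722/145, 181/29) → f = -1098/145
  (4/13, 335/78) → f = -311/13
  (0, 23/6) → f = -23

The maximum is at (81/10, 0). Substituting into each constraint, equality holds for (1) and (4); the remaining constraints have slack.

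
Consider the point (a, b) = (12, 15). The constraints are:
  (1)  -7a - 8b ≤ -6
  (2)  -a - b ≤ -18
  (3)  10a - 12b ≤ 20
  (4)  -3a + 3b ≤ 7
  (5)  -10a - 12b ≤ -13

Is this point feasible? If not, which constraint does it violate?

not feasible — violates (4)

Constraint (4): -3a + 3b = 9, which is not ≤ 7. All other constraints are satisfied.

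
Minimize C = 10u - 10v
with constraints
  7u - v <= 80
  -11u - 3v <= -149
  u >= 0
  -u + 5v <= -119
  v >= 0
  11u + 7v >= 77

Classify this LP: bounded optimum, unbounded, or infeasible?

infeasible

The boundaries 7u - v = 80 and -11u - 3v = -149 meet at (389/32, 163/32), but that point violates -u + 5v ≤ -119. Every candidate vertex is excluded by some other constraint, so the feasible region is empty.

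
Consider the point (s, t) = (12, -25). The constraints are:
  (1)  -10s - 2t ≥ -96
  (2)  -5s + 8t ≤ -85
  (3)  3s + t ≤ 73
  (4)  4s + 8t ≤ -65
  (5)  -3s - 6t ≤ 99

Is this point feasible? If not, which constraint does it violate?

Constraint (5): -3s - 6t = 114, which is not ≤ 99. All other constraints are satisfied.

not feasible — violates (5)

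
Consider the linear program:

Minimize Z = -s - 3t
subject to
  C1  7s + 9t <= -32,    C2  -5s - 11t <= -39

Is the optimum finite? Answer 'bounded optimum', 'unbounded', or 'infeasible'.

From the feasible point (-703/32, 433/32), moving in the direction (-11, 5) keeps every constraint satisfied while Z decreases without bound.

unbounded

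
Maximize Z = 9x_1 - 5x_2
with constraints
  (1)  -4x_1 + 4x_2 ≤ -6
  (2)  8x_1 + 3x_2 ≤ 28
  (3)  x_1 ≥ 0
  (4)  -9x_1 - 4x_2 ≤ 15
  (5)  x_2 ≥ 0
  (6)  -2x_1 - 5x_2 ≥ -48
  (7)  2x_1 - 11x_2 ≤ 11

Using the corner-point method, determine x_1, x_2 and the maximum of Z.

Corner points and Z = 9x_1 - 5x_2:
  (65/22, 16/11) → Z = 425/22
  (3/2, 0) → Z = 27/2
  (7/2, 0) → Z = 63/2

The binding constraints are 8x_1 + 3x_2 = 28 and x_2 = 0.
Solving simultaneously gives x_1 = 7/2, x_2 = 0.

x_1 = 7/2, x_2 = 0, maximum Z = 63/2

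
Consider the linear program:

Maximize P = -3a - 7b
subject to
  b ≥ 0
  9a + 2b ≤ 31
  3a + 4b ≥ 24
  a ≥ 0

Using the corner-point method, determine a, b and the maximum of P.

a = 38/15, b = 41/10, maximum P = -363/10

Feasible corners and P = -3a - 7b:
  (38/15, 41/10) → P = -363/10
  (0, 31/2) → P = -217/2
  (0, 6) → P = -42

At the optimal vertex, 9a + 2b = 31 and 3a + 4b = 24.
Solving simultaneously gives a = 38/15, b = 41/10.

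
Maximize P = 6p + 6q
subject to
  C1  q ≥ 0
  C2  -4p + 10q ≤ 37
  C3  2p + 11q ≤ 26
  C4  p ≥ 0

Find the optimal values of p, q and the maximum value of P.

p = 13, q = 0, maximum P = 78

Extreme points and P = 6p + 6q:
  (13, 0) → P = 78
  (0, 0) → P = 0
  (0, 26/11) → P = 156/11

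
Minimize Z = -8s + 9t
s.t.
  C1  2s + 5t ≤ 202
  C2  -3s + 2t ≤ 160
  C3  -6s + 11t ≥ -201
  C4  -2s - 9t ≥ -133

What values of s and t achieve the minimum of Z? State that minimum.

s = 818/19, t = 99/19, minimum Z = -5653/19

Vertices and Z = -8s + 9t:
  (-2162/21, -521/7) → Z = 3229/21
  (-1174/31, 719/31) → Z = 15863/31
  (818/19, 99/19) → Z = -5653/19

At the optimal vertex, -6s + 11t = -201 and -2s - 9t = -133.
Solving simultaneously gives s = 818/19, t = 99/19.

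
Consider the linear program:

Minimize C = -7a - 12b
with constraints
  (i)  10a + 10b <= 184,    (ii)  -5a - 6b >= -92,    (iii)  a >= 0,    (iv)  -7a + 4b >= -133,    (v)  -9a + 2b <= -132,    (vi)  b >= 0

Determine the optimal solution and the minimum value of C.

a = 61/4, b = 21/8, minimum C = -553/4

Vertices and C = -7a - 12b:
  (92/5, 0) → C = -644/5
  (61/4, 21/8) → C = -553/4
  (44/3, 0) → C = -308/3

At the optimal vertex, -5a - 6b = -92 and -9a + 2b = -132.
Solving simultaneously gives a = 61/4, b = 21/8.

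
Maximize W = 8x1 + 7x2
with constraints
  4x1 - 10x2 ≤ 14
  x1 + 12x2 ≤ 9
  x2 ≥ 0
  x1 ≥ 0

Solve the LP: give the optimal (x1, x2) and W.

x1 = 129/29, x2 = 11/29, maximum W = 1109/29

At the optimal vertex, 4x1 - 10x2 = 14 and x1 + 12x2 = 9.
Solving simultaneously gives x1 = 129/29, x2 = 11/29.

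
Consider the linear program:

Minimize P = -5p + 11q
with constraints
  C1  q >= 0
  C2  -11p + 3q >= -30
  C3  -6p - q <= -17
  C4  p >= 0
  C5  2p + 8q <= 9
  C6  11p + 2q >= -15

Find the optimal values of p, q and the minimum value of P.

p = 81/29, q = 7/29, minimum P = -328/29

Feasible corners and P = -5p + 11q:
  (81/29, 7/29) → P = -328/29
  (267/94, 39/94) → P = -453/47
  (127/46, 10/23) → P = -415/46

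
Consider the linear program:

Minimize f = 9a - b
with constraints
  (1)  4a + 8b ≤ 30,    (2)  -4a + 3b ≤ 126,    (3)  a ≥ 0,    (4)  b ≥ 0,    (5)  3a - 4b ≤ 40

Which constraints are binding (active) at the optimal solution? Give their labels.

Extreme points and f = 9a - b:
  (0, 15/4) → f = -15/4
  (15/2, 0) → f = 135/2
  (0, 0) → f = 0

The minimum is at (0, 15/4). Substituting into each constraint, equality holds for (1) and (3); the remaining constraints have slack.

(1) and (3)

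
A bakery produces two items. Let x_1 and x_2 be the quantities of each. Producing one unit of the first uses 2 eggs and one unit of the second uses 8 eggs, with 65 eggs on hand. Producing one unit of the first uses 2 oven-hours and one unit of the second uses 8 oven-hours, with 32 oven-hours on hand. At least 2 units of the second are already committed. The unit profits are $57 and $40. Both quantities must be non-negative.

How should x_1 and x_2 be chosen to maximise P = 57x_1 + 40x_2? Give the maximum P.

x_1 = 8, x_2 = 2, maximum P = 536

Vertices and P = 57x_1 + 40x_2:
  (0, 4) → P = 160
  (0, 2) → P = 80
  (8, 2) → P = 536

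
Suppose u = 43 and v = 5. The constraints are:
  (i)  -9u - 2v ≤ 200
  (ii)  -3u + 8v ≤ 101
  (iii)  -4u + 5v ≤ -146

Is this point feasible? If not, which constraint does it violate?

(i): -397 ≤ 200 ✓
(ii): -89 ≤ 101 ✓
(iii): -147 ≤ -146 ✓

feasible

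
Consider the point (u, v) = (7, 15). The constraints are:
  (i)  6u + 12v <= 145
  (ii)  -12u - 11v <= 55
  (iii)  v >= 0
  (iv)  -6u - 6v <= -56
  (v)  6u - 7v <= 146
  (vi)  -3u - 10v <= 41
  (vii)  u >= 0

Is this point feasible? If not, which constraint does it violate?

not feasible — violates (i)

Constraint (i): 6u + 12v = 222, which is not ≤ 145. All other constraints are satisfied.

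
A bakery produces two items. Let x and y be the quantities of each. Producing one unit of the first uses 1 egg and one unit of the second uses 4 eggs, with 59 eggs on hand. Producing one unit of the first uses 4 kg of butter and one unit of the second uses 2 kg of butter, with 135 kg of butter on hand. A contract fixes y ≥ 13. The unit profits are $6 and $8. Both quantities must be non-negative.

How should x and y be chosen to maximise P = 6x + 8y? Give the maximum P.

At the optimal vertex, x + 4y = 59 and y = 13.
Solving simultaneously gives x = 7, y = 13.

x = 7, y = 13, maximum P = 146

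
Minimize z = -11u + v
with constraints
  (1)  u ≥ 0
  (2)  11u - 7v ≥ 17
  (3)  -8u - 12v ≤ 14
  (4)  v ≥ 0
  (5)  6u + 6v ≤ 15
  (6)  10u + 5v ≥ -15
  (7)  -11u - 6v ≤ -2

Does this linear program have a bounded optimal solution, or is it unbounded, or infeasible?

bounded optimum

Feasible corners and z = -11u + v:
  (17/11, 0) → z = -17
  (23/12, 7/12) → z = -41/2
  (5/2, 0) → z = -55/2
The feasible region has finitely many vertices and no improving ray; the minimum is -55/2 at (5/2, 0).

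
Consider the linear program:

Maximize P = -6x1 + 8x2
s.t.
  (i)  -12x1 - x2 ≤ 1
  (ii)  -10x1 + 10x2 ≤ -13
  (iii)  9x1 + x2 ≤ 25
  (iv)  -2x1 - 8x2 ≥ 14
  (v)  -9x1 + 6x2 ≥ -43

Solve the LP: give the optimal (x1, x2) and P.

x1 = 3/47, x2 = -83/47, maximum P = -682/47

Vertices and P = -6x1 + 8x2:
  (3/47, -83/47) → P = -682/47
  (37/81, -175/27) → P = -1474/27
  (107/35, -88/35) → P = -1346/35
  (193/63, -18/7) → P = -818/21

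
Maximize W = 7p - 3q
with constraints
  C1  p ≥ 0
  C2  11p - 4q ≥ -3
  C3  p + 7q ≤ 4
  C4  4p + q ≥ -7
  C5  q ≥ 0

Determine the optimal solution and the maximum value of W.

p = 4, q = 0, maximum W = 28

Corner points and W = 7p - 3q:
  (0, 4/7) → W = -12/7
  (0, 0) → W = 0
  (4, 0) → W = 28

At the optimal vertex, p + 7q = 4 and q = 0.
Solving simultaneously gives p = 4, q = 0.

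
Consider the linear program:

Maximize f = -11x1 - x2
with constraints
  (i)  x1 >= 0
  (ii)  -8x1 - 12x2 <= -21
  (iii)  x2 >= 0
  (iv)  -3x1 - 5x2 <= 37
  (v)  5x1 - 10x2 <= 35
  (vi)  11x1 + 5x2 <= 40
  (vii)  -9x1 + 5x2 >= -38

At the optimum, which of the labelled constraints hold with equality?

(i) and (ii)

Vertices and f = -11x1 - x2:
  (0, 7/4) → f = -7/4
  (0, 8) → f = -8
  (21/8, 0) → f = -231/8
  (40/11, 0) → f = -40

The maximum is at (0, 7/4). Substituting into each constraint, equality holds for (i) and (ii); the remaining constraints have slack.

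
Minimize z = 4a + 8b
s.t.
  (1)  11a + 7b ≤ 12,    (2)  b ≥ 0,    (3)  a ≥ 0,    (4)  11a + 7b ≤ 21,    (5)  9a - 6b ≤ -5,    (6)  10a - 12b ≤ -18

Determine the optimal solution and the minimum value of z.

Vertices and z = 4a + 8b:
  (0, 12/7) → z = 96/7
  (9/101, 159/101) → z = 1308/101
  (0, 3/2) → z = 12

a = 0, b = 3/2, minimum z = 12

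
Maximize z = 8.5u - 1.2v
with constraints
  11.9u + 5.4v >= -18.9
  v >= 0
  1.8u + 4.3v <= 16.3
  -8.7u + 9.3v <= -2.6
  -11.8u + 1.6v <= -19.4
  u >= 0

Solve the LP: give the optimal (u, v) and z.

u = 163/18, v = 0, maximum z = 2771/36

Corner points and z = 8.5u - 1.2v:
  (163/18, 0) → z = 2771/36
  (97/59, 0) → z = 1649/118
  (16277/5415, 4571/1805) → z = 1218989/54150
  (8813/4791, 6905/4791) → z = 133249/9582

The optimum lies where v = 0 and 1.8u + 4.3v = 16.3.
Solving simultaneously gives u = 163/18, v = 0.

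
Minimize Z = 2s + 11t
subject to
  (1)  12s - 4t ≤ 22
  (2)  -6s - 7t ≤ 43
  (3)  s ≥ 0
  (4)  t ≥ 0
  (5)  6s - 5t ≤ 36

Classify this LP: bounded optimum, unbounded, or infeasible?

bounded optimum

Extreme points and Z = 2s + 11t:
  (11/6, 0) → Z = 11/3
  (0, 0) → Z = 0
The feasible region has finitely many vertices and no improving ray; the minimum is 0 at (0, 0).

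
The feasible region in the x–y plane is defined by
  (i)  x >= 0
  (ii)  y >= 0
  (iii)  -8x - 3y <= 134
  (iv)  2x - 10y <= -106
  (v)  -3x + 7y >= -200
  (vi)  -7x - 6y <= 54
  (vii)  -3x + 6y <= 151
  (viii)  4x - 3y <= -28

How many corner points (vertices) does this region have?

4

Pairwise boundary intersections that survive every other constraint:
  (0, 53/5)
  (0, 151/6)
  (19/17, 184/17)
  (19, 104/3)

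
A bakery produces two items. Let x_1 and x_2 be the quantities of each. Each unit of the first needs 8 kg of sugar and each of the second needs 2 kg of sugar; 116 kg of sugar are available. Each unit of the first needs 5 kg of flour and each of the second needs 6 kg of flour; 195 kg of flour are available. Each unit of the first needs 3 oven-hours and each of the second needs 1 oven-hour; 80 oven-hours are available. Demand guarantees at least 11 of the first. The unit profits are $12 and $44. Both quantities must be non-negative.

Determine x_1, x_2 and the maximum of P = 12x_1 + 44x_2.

x_1 = 11, x_2 = 14, maximum P = 748

Vertices and P = 12x_1 + 44x_2:
  (29/2, 0) → P = 174
  (11, 0) → P = 132
  (11, 14) → P = 748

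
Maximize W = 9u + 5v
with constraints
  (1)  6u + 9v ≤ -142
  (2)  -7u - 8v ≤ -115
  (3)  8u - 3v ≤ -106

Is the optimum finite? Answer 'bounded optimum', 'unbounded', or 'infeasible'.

The boundaries 6u + 9v = -142 and -7u - 8v = -115 meet at (2171/15, -1684/15), but that point violates 8u - 3v ≤ -106. Every candidate vertex is excluded by some other constraint, so the feasible region is empty.

infeasible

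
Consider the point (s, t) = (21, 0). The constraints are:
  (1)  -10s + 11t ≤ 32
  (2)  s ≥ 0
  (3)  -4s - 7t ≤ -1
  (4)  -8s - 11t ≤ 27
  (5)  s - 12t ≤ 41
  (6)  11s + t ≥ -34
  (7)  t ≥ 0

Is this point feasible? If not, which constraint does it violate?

feasible

(1): -210 ≤ 32 ✓
(2): 21 ≥ 0 ✓
(3): -84 ≤ -1 ✓
(4): -168 ≤ 27 ✓
(5): 21 ≤ 41 ✓
(6): 231 ≥ -34 ✓
(7): 0 ≥ 0 ✓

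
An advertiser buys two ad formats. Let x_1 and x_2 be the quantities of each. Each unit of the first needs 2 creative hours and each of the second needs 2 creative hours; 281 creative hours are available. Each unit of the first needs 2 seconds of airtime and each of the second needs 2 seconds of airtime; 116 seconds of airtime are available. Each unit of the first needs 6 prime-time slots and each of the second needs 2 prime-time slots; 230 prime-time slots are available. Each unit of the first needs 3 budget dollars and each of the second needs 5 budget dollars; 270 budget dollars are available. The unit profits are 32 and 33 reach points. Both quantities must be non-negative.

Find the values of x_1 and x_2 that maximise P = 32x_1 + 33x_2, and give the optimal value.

Corner points and P = 32x_1 + 33x_2:
  (0, 0) → P = 0
  (0, 54) → P = 1782
  (115/3, 0) → P = 3680/3
  (57/2, 59/2) → P = 3771/2
  (10, 48) → P = 1904

x_1 = 10, x_2 = 48, maximum P = 1904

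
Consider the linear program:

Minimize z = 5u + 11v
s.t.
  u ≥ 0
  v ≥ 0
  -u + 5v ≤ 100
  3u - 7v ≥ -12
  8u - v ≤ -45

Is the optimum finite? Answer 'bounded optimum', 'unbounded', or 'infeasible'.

The boundaries u = 0 and v = 0 meet at (0, 0), but that point violates 8u - v ≤ -45. Every candidate vertex is excluded by some other constraint, so the feasible region is empty.

infeasible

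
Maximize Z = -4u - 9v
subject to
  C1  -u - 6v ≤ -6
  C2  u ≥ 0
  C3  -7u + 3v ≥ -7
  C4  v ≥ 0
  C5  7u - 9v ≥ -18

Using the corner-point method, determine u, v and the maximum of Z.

u = 0, v = 1, maximum Z = -9

Vertices and Z = -4u - 9v:
  (0, 1) → Z = -9
  (4/3, 7/9) → Z = -37/3
  (0, 2) → Z = -18
  (39/14, 25/6) → Z = -681/14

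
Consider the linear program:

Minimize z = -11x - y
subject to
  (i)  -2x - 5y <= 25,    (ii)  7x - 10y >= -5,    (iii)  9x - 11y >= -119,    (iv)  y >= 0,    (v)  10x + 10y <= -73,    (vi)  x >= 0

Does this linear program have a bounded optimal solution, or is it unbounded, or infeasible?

The boundaries 7x - 10y = -5 and x = 0 meet at (0, 1/2), but that point violates 10x + 10y ≤ -73. Every candidate vertex is excluded by some other constraint, so the feasible region is empty.

infeasible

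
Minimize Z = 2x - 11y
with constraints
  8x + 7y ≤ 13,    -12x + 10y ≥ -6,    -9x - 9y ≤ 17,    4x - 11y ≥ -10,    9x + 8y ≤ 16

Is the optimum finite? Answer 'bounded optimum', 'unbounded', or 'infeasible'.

bounded optimum

Corner points and Z = 2x - 11y:
  (43/41, 27/41) → Z = -211/41
  (73/116, 33/29) → Z = -653/58
  (-58/99, -43/33) → Z = 1303/99
  (-277/135, 22/135) → Z = -796/135
The feasible region has finitely many vertices and no improving ray; the minimum is -653/58 at (73/116, 33/29).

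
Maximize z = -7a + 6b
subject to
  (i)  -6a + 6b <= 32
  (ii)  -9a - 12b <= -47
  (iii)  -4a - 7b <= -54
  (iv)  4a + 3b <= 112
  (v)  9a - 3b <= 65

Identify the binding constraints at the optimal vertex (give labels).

(i) and (iii)

Corner points and z = -7a + 6b:
  (50/33, 226/33) → z = 1006/33
  (27/2, 113/6) → z = 37/2
  (617/75, 226/75) → z = -2963/75

The maximum is at (50/33, 226/33). Substituting into each constraint, equality holds for (i) and (iii); the remaining constraints have slack.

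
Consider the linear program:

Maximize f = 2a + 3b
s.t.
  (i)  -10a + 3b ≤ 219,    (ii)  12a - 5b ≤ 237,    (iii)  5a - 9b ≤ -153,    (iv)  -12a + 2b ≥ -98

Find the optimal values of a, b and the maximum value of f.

Vertices and f = 2a + 3b:
  (-504/25, 29/5) → f = -573/25
  (183/4, 451/2) → f = 768
  (594/49, 1163/49) → f = 4677/49

The optimum lies where -10a + 3b = 219 and -12a + 2b = -98.
Solving simultaneously gives a = 183/4, b = 451/2.

a = 183/4, b = 451/2, maximum f = 768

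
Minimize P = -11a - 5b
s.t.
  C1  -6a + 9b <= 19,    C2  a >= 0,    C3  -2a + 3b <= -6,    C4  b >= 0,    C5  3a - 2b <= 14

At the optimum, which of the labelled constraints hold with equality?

C3 and C5

Corner points and P = -11a - 5b:
  (3, 0) → P = -33
  (6, 2) → P = -76
  (14/3, 0) → P = -154/3

The minimum is at (6, 2). Substituting into each constraint, equality holds for C3 and C5; the remaining constraints have slack.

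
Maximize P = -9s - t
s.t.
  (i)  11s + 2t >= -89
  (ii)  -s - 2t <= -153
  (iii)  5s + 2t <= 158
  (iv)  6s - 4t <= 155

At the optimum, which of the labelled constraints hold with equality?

Extreme points and P = -9s - t:
  (-121/5, 443/5) → P = 646/5
  (-247/6, 2183/12) → P = 2263/12
  (5/4, 607/8) → P = -697/8

The maximum is at (-247/6, 2183/12). Substituting into each constraint, equality holds for (i) and (iii); the remaining constraints have slack.

(i) and (iii)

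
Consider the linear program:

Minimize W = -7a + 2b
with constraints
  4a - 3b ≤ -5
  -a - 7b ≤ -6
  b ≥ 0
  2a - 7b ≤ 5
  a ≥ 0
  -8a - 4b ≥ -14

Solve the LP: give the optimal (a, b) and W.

Vertices and W = -7a + 2b:
  (0, 5/3) → W = 10/3
  (11/20, 12/5) → W = 19/20
  (0, 7/2) → W = 7

a = 11/20, b = 12/5, minimum W = 19/20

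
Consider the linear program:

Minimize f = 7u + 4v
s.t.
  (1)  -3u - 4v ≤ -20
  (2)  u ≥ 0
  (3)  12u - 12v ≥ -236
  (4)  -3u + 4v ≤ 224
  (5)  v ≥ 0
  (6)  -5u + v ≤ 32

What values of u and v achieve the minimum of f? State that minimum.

Extreme points and f = 7u + 4v:
  (0, 5) → f = 20
  (20/3, 0) → f = 140/3
  (0, 59/3) → f = 236/3
  (436/3, 165) → f = 5032/3
The feasible region is unbounded (it extends along (4, 3), (1, 0)), but f strictly increases along every unbounded feasible direction, so there is no improving ray and the minimum is attained at a vertex.

The optimum lies where -3u - 4v = -20 and u = 0.
Solving simultaneously gives u = 0, v = 5.

u = 0, v = 5, minimum f = 20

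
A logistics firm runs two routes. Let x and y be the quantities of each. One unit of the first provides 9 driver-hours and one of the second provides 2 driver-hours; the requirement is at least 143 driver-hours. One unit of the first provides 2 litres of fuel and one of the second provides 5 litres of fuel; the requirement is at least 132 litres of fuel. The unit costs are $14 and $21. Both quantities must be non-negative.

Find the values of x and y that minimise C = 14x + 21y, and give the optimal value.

Vertices and C = 14x + 21y:
  (0, 143/2) → C = 3003/2
  (66, 0) → C = 924
  (11, 22) → C = 616
The feasible region is unbounded (it extends along (0, 1), (1, 0)), but C strictly increases along every unbounded feasible direction, so there is no improving ray and the minimum is attained at a vertex.

x = 11, y = 22, minimum C = 616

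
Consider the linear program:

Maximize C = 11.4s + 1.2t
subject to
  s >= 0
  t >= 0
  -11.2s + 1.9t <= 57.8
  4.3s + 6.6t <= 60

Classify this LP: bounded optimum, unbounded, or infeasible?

Vertices and C = 11.4s + 1.2t:
  (0, 0) → C = 0
  (0, 100/11) → C = 120/11
  (600/43, 0) → C = 6840/43
The feasible region has finitely many vertices and no improving ray; the maximum is 6840/43 at (600/43, 0).

bounded optimum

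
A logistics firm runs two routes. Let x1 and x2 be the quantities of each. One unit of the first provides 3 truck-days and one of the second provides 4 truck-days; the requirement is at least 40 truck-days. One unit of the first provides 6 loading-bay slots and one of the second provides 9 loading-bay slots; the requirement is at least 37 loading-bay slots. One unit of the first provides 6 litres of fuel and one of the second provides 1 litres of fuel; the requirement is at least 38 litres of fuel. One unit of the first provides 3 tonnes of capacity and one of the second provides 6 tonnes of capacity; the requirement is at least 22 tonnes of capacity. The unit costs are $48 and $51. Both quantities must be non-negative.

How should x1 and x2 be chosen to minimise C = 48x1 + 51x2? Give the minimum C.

The feasible region is unbounded (it extends along (0, 1), (1, 0)), but C strictly increases along every unbounded feasible direction, so there is no improving ray and the minimum is attained at a vertex.

At the optimal vertex, 3x1 + 4x2 = 40 and 6x1 + x2 = 38.
Solving simultaneously gives x1 = 16/3, x2 = 6.

x1 = 16/3, x2 = 6, minimum C = 562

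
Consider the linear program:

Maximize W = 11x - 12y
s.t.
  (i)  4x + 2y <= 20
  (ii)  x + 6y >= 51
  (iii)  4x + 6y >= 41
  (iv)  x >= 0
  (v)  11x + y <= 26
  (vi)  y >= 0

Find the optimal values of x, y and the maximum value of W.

Vertices and W = 11x - 12y:
  (9/11, 92/11) → W = -1005/11
  (0, 10) → W = -120
  (0, 17/2) → W = -102

The binding constraints are 4x + 2y = 20 and x + 6y = 51.
Solving simultaneously gives x = 9/11, y = 92/11.

x = 9/11, y = 92/11, maximum W = -1005/11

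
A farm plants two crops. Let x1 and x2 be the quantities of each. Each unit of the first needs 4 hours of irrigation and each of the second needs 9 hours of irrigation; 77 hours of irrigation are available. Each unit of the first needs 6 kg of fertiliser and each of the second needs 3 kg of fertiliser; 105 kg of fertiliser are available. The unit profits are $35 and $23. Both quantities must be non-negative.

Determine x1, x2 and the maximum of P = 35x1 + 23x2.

Vertices and P = 35x1 + 23x2:
  (0, 0) → P = 0
  (0, 77/9) → P = 1771/9
  (35/2, 0) → P = 1225/2
  (17, 1) → P = 618

The optimum lies where 4x1 + 9x2 = 77 and 6x1 + 3x2 = 105.
Solving simultaneously gives x1 = 17, x2 = 1.

x1 = 17, x2 = 1, maximum P = 618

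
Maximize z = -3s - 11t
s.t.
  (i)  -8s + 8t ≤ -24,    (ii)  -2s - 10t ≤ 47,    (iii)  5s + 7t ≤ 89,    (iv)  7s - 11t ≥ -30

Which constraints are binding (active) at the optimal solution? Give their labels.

Extreme points and z = -3s - 11t:
  (-17/12, -53/12) → z = 317/6
  (55/6, 37/6) → z = -286/3
  (1219/36, -413/36) → z = 443/18

The maximum is at (-17/12, -53/12). Substituting into each constraint, equality holds for (i) and (ii); the remaining constraints have slack.

(i) and (ii)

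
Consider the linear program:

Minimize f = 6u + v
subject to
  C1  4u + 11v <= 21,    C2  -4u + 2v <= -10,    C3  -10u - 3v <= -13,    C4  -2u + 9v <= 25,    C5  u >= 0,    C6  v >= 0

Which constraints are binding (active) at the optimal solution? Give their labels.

Corner points and f = 6u + v:
  (38/13, 11/13) → f = 239/13
  (21/4, 0) → f = 63/2
  (5/2, 0) → f = 15

The minimum is at (5/2, 0). Substituting into each constraint, equality holds for C2 and C6; the remaining constraints have slack.

C2 and C6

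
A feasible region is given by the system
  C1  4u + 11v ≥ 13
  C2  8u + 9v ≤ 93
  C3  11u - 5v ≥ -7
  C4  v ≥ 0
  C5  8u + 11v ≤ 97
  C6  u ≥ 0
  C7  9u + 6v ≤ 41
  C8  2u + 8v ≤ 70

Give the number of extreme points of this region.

Pairwise boundary intersections that survive every other constraint:
  (13/4, 0)
  (0, 13/11)
  (0, 7/5)
  (163/111, 514/111)
  (41/9, 0)

5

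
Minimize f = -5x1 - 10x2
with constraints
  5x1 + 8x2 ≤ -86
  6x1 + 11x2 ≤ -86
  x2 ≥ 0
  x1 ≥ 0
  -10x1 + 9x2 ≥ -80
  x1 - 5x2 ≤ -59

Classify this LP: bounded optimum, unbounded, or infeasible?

The boundaries 5x1 + 8x2 = -86 and 6x1 + 11x2 = -86 meet at (-258/7, 86/7), but that point violates x1 ≥ 0. Every candidate vertex is excluded by some other constraint, so the feasible region is empty.

infeasible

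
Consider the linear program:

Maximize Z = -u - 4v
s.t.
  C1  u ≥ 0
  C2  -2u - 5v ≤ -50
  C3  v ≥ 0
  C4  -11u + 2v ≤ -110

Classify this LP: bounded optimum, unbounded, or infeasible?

Vertices and Z = -u - 4v:
  (25, 0) → Z = -25
  (650/59, 330/59) → Z = -1970/59
The feasible region has finitely many vertices and no improving ray; the maximum is -25 at (25, 0).

bounded optimum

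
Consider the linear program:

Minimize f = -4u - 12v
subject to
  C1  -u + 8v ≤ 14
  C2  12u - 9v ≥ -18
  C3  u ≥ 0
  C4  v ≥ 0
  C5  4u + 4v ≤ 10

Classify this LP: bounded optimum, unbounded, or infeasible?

bounded optimum

Feasible corners and f = -4u - 12v:
  (0, 7/4) → f = -21
  (2/3, 11/6) → f = -74/3
  (0, 0) → f = 0
  (5/2, 0) → f = -10
The feasible region has finitely many vertices and no improving ray; the minimum is -74/3 at (2/3, 11/6).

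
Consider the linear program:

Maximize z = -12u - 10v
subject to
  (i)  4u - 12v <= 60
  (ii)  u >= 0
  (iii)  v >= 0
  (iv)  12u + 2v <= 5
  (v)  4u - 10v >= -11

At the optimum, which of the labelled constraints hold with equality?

Feasible corners and z = -12u - 10v:
  (0, 0) → z = 0
  (0, 11/10) → z = -11
  (5/12, 0) → z = -5
  (7/32, 19/16) → z = -29/2

The maximum is at (0, 0). Substituting into each constraint, equality holds for (ii) and (iii); the remaining constraints have slack.

(ii) and (iii)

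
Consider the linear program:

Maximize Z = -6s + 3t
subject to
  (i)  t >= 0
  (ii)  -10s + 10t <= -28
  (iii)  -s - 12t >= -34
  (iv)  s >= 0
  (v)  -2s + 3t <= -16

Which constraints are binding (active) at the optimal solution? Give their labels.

Feasible corners and Z = -6s + 3t:
  (34, 0) → Z = -204
  (8, 0) → Z = -48
  (98/9, 52/27) → Z = -536/9

The maximum is at (8, 0). Substituting into each constraint, equality holds for (i) and (v); the remaining constraints have slack.

(i) and (v)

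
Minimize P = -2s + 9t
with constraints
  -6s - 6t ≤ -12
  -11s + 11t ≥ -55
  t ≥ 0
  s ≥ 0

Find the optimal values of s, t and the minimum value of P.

s = 5, t = 0, minimum P = -10

Vertices and P = -2s + 9t:
  (2, 0) → P = -4
  (0, 2) → P = 18
  (5, 0) → P = -10
The feasible region is unbounded (it extends along (0, 1), (1, 1)), but P strictly increases along every unbounded feasible direction, so there is no improving ray and the minimum is attained at a vertex.

At the optimal vertex, -11s + 11t = -55 and t = 0.
Solving simultaneously gives s = 5, t = 0.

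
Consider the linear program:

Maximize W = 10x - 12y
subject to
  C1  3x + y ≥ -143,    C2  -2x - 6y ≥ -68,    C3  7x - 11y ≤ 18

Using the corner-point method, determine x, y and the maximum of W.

x = 107/8, y = 55/8, maximum W = 205/4

Extreme points and W = 10x - 12y:
  (-463/8, 245/8) → W = -3785/4
  (-311/8, -211/8) → W = -289/4
  (107/8, 55/8) → W = 205/4

The optimum lies where -2x - 6y = -68 and 7x - 11y = 18.
Solving simultaneously gives x = 107/8, y = 55/8.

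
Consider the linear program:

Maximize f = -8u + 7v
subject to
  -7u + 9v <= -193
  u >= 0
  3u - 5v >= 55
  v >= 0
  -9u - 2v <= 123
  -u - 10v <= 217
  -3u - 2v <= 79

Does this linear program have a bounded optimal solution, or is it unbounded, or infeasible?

Extreme points and f = -8u + 7v:
  (235/4, 97/4) → f = -1201/4
  (193/7, 0) → f = -1544/7
The feasible region has finitely many vertices and no improving ray; the maximum is -1544/7 at (193/7, 0).

bounded optimum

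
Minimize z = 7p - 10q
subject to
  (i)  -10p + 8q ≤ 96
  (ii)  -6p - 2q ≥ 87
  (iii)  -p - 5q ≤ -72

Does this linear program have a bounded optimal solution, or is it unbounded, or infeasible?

The boundaries -10p + 8q = 96 and -6p - 2q = 87 meet at (-222/17, -147/34), but that point violates -p - 5q ≤ -72. Every candidate vertex is excluded by some other constraint, so the feasible region is empty.

infeasible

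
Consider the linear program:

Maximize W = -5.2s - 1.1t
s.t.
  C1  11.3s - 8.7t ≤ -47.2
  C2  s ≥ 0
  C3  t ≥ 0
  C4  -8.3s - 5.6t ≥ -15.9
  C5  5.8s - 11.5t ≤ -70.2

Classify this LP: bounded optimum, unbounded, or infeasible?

infeasible

The boundaries 11.3s - 8.7t = -47.2 and 5.8s - 11.5t = -70.2 meet at (6794/7949, 51950/7949), but that point violates -8.3s - 5.6t ≥ -15.9. Every candidate vertex is excluded by some other constraint, so the feasible region is empty.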